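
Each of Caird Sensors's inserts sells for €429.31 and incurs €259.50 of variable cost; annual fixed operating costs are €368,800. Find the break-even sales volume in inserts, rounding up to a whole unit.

2,172 inserts

Unit CM = price − variable cost = €429.31 − €259.50 = €169.81.
Break-even volume = fixed costs ÷ CM per unit = €368,800 ÷ €169.81 = 2,171.84, so 2,172 inserts.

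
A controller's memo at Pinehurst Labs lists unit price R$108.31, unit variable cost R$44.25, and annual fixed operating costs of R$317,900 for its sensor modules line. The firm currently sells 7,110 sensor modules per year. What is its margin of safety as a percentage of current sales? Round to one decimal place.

Unit CM = price − variable cost = R$108.31 − R$44.25 = R$64.06. Break-even units = R$317,900 ÷ R$64.06 = 4,962.54; break-even revenue = 4,962.54 × R$108.31 = R$537,492.18.
Actual sales revenue = 7,110 × R$108.31 = R$770,084.10.
Margin of safety = (R$770,084.10 − R$537,492.18) ÷ R$770,084.10 = 30.2%.

30.2%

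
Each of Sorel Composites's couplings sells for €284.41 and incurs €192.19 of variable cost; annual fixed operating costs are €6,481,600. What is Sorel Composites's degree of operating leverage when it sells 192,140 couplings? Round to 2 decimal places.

Total contribution margin = 192,140 × €92.22 = €17,719,150.80.
Subtracting fixed costs: EBIT = €17,719,150.80 − €6,481,600 = €11,237,550.80.
Degree of operating leverage = €17,719,150.80 / €11,237,550.80 = 1.5768.

1.58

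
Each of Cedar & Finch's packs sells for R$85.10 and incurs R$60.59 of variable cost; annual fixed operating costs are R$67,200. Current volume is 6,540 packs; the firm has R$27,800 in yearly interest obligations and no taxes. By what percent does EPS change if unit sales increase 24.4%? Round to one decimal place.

+59.9%

Total contribution margin = 6,540 × R$24.51 = R$160,295.40.
Subtracting fixed costs: EBIT = R$160,295.40 − R$67,200 = R$93,095.40.
Interest = R$27,800.00, so EBIT − I = R$65,295.40.
DCL = total CM / (EBIT − I) = R$160,295.40 / R$65,295.40 = 2.4549.
EPS therefore changes by 2.4549 × (+24.4%) = +59.9%.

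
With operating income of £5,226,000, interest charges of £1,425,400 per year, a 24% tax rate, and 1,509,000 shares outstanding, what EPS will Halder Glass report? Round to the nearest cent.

Interest = £1,425,400.00, so EBT = £5,226,000 − £1,425,400.00 = £3,800,600.00.
Net income = £3,800,600.00 × (1 − 0.24) = £2,888,456.00.
Per share: £2,888,456.00 / 1,509,000 shares = £1.91.

£1.91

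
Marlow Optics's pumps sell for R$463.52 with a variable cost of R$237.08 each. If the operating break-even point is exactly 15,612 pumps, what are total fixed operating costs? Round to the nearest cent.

Contribution margin per unit = R$463.52 − R$237.08 = R$226.44.
Since BE = FC / CM, FC = 15,612 × R$226.44 = R$3,535,181.28.

R$3,535,181.28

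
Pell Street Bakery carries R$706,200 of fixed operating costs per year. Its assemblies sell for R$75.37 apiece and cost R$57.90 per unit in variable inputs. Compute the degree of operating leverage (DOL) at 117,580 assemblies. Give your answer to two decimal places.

1.52

Contribution at this volume is 117,580 × R$17.47 = R$2,054,122.60.
Subtracting fixed costs: EBIT = R$2,054,122.60 − R$706,200 = R$1,347,922.60.
DOL = contribution ÷ EBIT = R$2,054,122.60 ÷ R$1,347,922.60 = 1.5239.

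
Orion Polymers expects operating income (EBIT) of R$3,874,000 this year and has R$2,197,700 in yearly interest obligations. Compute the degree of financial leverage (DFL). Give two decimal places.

2.31

Interest = R$2,197,700.00.
DFL = EBIT ÷ (EBIT − I) = R$3,874,000 ÷ (R$3,874,000 − R$2,197,700.00) = R$3,874,000 ÷ R$1,676,300.00 = 2.3110.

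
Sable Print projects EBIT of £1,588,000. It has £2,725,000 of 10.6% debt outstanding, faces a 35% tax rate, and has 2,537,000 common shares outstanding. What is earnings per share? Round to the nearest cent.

Interest = £288,850.00, so EBT = £1,588,000 − £288,850.00 = £1,299,150.00.
After tax at 35%: net income = £1,299,150.00 × 0.65 = £844,447.50.
Per share: £844,447.50 / 2,537,000 shares = £0.33.

£0.33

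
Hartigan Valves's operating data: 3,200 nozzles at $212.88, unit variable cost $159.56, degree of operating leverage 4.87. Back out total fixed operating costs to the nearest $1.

$135,588

At 3,200 units, contribution = 3,200 × $53.32 = $170,624.00.
Since DOL = CM ÷ EBIT, EBIT = $170,624.00 ÷ 4.87 = $35,035.73.
Fixed costs = CM − EBIT = $170,624.00 − $35,035.73 = $135,588.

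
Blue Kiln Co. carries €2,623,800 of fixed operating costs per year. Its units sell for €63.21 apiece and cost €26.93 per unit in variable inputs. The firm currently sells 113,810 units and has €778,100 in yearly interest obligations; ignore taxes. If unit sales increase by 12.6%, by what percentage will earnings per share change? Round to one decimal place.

+71.5%

Total contribution margin = 113,810 × €36.28 = €4,129,026.80.
Subtracting fixed costs: EBIT = €4,129,026.80 − €2,623,800 = €1,505,226.80.
Interest = €778,100.00, so EBIT − I = €727,126.80.
DCL = total CM / (EBIT − I) = €4,129,026.80 / €727,126.80 = 5.6786.
%ΔEPS = DCL × %ΔSales = 5.6786 × +12.6% = +71.5%.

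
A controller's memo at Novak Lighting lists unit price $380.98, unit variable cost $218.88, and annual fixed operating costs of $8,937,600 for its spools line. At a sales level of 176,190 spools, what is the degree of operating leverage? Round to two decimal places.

At 176,190 units, contribution = 176,190 × $162.10 = $28,560,399.00.
Subtracting fixed costs: EBIT = $28,560,399.00 − $8,937,600 = $19,622,799.00.
Degree of operating leverage = $28,560,399.00 / $19,622,799.00 = 1.4555.

1.46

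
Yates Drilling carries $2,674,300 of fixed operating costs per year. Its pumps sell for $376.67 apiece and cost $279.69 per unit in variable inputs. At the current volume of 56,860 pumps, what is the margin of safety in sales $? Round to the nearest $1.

Contribution margin per unit = $376.67 − $279.69 = $96.98. Break-even units = $2,674,300 ÷ $96.98 = 27,575.79; break-even revenue = 27,575.79 × $376.67 = $10,386,972.38.
Current sales = 56,860 × $376.67 = $21,417,456.20.
Margin of safety = $21,417,456.20 − $10,386,972.38 = $11,030,484.

$11,030,484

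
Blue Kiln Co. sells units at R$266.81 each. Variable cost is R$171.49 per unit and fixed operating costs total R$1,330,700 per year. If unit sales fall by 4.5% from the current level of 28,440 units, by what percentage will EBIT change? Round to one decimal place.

Contribution at this volume is 28,440 × R$95.32 = R$2,710,900.80.
Subtracting fixed costs: EBIT = R$2,710,900.80 − R$1,330,700 = R$1,380,200.80.
DOL = contribution ÷ EBIT = R$2,710,900.80 ÷ R$1,380,200.80 = 1.9641.
Operating income changes by 1.9641 × -4.5% = -8.8%.

-8.8%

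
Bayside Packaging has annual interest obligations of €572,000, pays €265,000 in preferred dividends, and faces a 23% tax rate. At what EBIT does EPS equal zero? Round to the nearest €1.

€916,156

Preferred dividends are paid after tax, so their pre-tax equivalent is €265,000 ÷ (1 − 0.23) = €344,155.84.
Financial break-even EBIT = interest + D_p ÷ (1 − t) = €572,000 + €344,155.84 = €916,155.84.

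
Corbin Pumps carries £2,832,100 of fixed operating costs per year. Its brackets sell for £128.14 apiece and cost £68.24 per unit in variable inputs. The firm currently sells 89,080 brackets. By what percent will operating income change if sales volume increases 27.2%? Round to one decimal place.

Contribution at this volume is 89,080 × £59.90 = £5,335,892.00.
Subtracting fixed costs: EBIT = £5,335,892.00 − £2,832,100 = £2,503,792.00.
Degree of operating leverage = £5,335,892.00 / £2,503,792.00 = 2.1311.
%ΔEBIT = DOL × %ΔSales = 2.1311 × +27.2% = +58.0%.

+58.0%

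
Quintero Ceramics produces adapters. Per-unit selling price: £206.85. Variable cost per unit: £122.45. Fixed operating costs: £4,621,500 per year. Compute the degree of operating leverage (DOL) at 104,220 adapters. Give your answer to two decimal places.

Total contribution margin = 104,220 × £84.40 = £8,796,168.00.
Operating income = contribution − fixed costs = £8,796,168.00 − £4,621,500 = £4,174,668.00.
DOL = contribution ÷ EBIT = £8,796,168.00 ÷ £4,174,668.00 = 2.1070.

2.11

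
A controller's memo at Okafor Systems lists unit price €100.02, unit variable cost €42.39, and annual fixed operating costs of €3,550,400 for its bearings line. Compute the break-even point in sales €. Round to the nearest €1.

CM per unit = €100.02 − €42.39 = €57.63; CM ratio = €57.63 / €100.02 = 0.5762.
Break-even sales = FC ÷ CM ratio = €3,550,400 × €100.02 / €57.63 = €6,161,912.

€6,161,912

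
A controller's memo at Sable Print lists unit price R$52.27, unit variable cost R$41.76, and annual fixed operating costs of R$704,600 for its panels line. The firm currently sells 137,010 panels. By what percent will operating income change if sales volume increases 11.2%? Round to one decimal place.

Total contribution margin = 137,010 × R$10.51 = R$1,439,975.10.
EBIT = R$1,439,975.10 − R$704,600 = R$735,375.10.
So DOL = total CM / EBIT = R$1,439,975.10 / R$735,375.10 = 1.9582.
So EBIT moves 1.9582 × (+11.2%) = +21.9%.

+21.9%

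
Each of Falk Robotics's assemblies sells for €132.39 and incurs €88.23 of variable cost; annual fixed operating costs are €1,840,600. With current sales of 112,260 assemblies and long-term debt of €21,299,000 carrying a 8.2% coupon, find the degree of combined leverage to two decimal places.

Contribution at this volume is 112,260 × €44.16 = €4,957,401.60.
Subtracting fixed costs: EBIT = €4,957,401.60 − €1,840,600 = €3,116,801.60. Interest = €1,746,518.00.
DOL = €4,957,401.60 ÷ €3,116,801.60 = 1.5905; DFL = €3,116,801.60 ÷ €1,370,283.60 = 2.2746.
Combined leverage = 1.5905 × 2.2746 = 3.6178.

3.62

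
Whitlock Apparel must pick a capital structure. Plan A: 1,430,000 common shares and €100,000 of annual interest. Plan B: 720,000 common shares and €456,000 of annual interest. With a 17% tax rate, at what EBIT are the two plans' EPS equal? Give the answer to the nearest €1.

€817,014

At indifference, (EBIT − 100,000)(1 − t)/1,430,000 = (EBIT − 456,000)(1 − t)/720,000.
The (1 − t) factor cancels: (EBIT − 100,000) × 720,000 = (EBIT − 456,000) × 1,430,000.
Solving, EBIT = (456,000·1,430,000 − 100,000·720,000) / (1,430,000 − 720,000) = 580,080,000,000 / 710,000 = 817,014.08.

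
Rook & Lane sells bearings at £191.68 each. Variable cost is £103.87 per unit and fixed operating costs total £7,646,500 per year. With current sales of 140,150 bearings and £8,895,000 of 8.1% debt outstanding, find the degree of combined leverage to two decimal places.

Contribution at this volume is 140,150 × £87.81 = £12,306,571.50.
EBIT = £12,306,571.50 − £7,646,500 = £4,660,071.50. Interest = £720,495.00, so EBIT − I = £3,939,576.50.
DCL = contribution ÷ (EBIT − I) = £12,306,571.50 ÷ £3,939,576.50 = 3.1238.

3.12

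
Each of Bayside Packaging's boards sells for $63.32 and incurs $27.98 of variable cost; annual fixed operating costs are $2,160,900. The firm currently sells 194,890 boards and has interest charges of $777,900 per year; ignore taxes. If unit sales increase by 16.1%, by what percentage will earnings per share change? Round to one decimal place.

+28.1%

Total contribution margin = 194,890 × $35.34 = $6,887,412.60.
EBIT = $6,887,412.60 − $2,160,900 = $4,726,512.60.
After interest of $777,900.00, pre-tax earnings = $3,948,612.60.
DCL = total CM / (EBIT − I) = $6,887,412.60 / $3,948,612.60 = 1.7443.
EPS therefore changes by 1.7443 × (+16.1%) = +28.1%.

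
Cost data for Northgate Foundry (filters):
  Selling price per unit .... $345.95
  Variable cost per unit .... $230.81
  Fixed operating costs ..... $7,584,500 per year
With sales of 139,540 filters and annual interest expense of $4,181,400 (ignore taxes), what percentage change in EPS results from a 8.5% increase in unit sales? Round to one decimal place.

+31.8%

Total contribution margin = 139,540 × $115.14 = $16,066,635.60.
EBIT = $16,066,635.60 − $7,584,500 = $8,482,135.60.
Interest = $4,181,400.00, so EBIT − I = $4,300,735.60.
DCL = total CM / (EBIT − I) = $16,066,635.60 / $4,300,735.60 = 3.7358.
EPS therefore changes by 3.7358 × (+8.5%) = +31.8%.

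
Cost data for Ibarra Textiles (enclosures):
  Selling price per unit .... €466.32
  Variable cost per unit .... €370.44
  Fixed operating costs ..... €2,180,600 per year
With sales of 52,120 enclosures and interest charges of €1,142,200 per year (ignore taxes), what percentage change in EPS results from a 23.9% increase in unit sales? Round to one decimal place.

Contribution at this volume is 52,120 × €95.88 = €4,997,265.60.
Operating income = contribution − fixed costs = €4,997,265.60 − €2,180,600 = €2,816,665.60.
Interest = €1,142,200.00, so EBIT − I = €1,674,465.60.
DCL = total CM / (EBIT − I) = €4,997,265.60 / €1,674,465.60 = 2.9844.
%ΔEPS = DCL × %ΔSales = 2.9844 × +23.9% = +71.3%.

+71.3%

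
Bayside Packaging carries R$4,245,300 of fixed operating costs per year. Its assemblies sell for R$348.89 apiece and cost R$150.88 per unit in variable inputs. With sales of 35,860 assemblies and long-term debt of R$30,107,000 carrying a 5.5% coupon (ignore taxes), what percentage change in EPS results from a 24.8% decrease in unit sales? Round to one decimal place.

-146.8%

Contribution at this volume is 35,860 × R$198.01 = R$7,100,638.60.
EBIT = R$7,100,638.60 − R$4,245,300 = R$2,855,338.60.
Interest = R$1,655,885.00, so EBIT − I = R$1,199,453.60.
Degree of combined leverage = contribution ÷ (EBIT − I) = R$7,100,638.60 ÷ R$1,199,453.60 = 5.9199.
%ΔEPS = DCL × %ΔSales = 5.9199 × -24.8% = -146.8%.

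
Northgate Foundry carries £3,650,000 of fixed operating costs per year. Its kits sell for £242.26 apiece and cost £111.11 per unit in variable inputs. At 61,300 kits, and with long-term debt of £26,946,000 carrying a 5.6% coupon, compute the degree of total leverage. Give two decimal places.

At 61,300 units, contribution = 61,300 × £131.15 = £8,039,495.00.
Operating income = contribution − fixed costs = £8,039,495.00 − £3,650,000 = £4,389,495.00. Interest = £1,508,976.00.
DOL = £8,039,495.00 ÷ £4,389,495.00 = 1.8315; DFL = £4,389,495.00 ÷ £2,880,519.00 = 1.5239.
DCL = DOL × DFL = 1.8315 × 1.5239 = 2.7910.

2.79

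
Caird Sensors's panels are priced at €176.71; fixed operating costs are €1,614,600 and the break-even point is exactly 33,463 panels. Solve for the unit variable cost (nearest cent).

Contribution per unit must be FC / Q = €1,614,600 / 33,463 = €48.2503.
Hence VC = price − CM = €176.71 − €48.2503 = €128.46.

€128.46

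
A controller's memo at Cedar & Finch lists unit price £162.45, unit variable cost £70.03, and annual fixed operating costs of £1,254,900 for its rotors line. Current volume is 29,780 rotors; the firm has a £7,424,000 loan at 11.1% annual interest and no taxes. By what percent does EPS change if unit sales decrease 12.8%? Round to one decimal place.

Contribution at this volume is 29,780 × £92.42 = £2,752,267.60.
Subtracting fixed costs: EBIT = £2,752,267.60 − £1,254,900 = £1,497,367.60.
Interest = £824,064.00, so EBIT − I = £673,303.60.
Degree of combined leverage = contribution ÷ (EBIT − I) = £2,752,267.60 ÷ £673,303.60 = 4.0877.
%ΔEPS = DCL × %ΔSales = 4.0877 × -12.8% = -52.3%.

-52.3%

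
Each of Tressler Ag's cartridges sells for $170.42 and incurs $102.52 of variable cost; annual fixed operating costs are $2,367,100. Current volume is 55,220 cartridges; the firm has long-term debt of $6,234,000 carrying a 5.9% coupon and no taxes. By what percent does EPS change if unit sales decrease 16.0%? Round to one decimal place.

At 55,220 units, contribution = 55,220 × $67.90 = $3,749,438.00.
Operating income = contribution − fixed costs = $3,749,438.00 − $2,367,100 = $1,382,338.00.
After interest of $367,806.00, pre-tax earnings = $1,014,532.00.
DCL = total CM / (EBIT − I) = $3,749,438.00 / $1,014,532.00 = 3.6957.
%ΔEPS = DCL × %ΔSales = 3.6957 × -16.0% = -59.1%.

-59.1%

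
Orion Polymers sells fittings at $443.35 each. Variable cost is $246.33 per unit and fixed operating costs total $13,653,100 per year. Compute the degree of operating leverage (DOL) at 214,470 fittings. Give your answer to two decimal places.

1.48

At 214,470 units, contribution = 214,470 × $197.02 = $42,254,879.40.
EBIT = $42,254,879.40 − $13,653,100 = $28,601,779.40.
So DOL = total CM / EBIT = $42,254,879.40 / $28,601,779.40 = 1.4774.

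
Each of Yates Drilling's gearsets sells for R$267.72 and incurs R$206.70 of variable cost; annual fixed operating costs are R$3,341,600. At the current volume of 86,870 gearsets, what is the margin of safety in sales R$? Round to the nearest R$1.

Each unit contributes R$267.72 − R$206.70 = R$61.02. Break-even units = R$3,341,600 ÷ R$61.02 = 54,762.37; break-even revenue = 54,762.37 × R$267.72 = R$14,660,982.50.
Actual sales revenue = 86,870 × R$267.72 = R$23,256,836.40.
Margin of safety = R$23,256,836.40 − R$14,660,982.50 = R$8,595,854.

R$8,595,854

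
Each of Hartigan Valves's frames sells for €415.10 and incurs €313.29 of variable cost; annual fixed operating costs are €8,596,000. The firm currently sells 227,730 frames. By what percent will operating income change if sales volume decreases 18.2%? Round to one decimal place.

-28.9%

At 227,730 units, contribution = 227,730 × €101.81 = €23,185,191.30.
Operating income = contribution − fixed costs = €23,185,191.30 − €8,596,000 = €14,589,191.30.
DOL = contribution ÷ EBIT = €23,185,191.30 ÷ €14,589,191.30 = 1.5892.
Operating income changes by 1.5892 × -18.2% = -28.9%.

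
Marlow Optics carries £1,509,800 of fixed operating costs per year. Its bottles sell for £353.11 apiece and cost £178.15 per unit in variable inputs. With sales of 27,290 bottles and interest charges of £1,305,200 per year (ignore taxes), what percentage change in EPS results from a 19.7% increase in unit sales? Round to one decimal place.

+48.0%

Total contribution margin = 27,290 × £174.96 = £4,774,658.40.
EBIT = £4,774,658.40 − £1,509,800 = £3,264,858.40.
After interest of £1,305,200.00, pre-tax earnings = £1,959,658.40.
Degree of combined leverage = contribution ÷ (EBIT − I) = £4,774,658.40 ÷ £1,959,658.40 = 2.4365.
%ΔEPS = DCL × %ΔSales = 2.4365 × +19.7% = +48.0%.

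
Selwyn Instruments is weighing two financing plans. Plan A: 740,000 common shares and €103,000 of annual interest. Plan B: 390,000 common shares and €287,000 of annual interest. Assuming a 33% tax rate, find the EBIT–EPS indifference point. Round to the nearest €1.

At indifference, (EBIT − 103,000)(1 − t)/740,000 = (EBIT − 287,000)(1 − t)/390,000.
The (1 − t) factor cancels: (EBIT − 103,000) × 390,000 = (EBIT − 287,000) × 740,000.
EBIT × (740,000 − 390,000) = 287,000 × 740,000 − 103,000 × 390,000 = 172,210,000,000, so EBIT = 172,210,000,000 ÷ 350,000 = 492,028.57.

€492,029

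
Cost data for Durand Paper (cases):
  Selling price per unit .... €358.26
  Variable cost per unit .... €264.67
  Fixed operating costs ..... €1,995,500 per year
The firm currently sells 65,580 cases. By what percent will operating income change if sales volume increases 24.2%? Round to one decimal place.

Total contribution margin = 65,580 × €93.59 = €6,137,632.20.
Subtracting fixed costs: EBIT = €6,137,632.20 − €1,995,500 = €4,142,132.20.
Degree of operating leverage = €6,137,632.20 / €4,142,132.20 = 1.4818.
%ΔEBIT = DOL × %ΔSales = 1.4818 × +24.2% = +35.9%.

+35.9%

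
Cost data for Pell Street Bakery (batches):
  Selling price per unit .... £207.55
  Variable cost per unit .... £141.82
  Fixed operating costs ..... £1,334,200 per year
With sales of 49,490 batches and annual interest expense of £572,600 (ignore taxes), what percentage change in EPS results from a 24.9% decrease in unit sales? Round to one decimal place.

-60.2%

At 49,490 units, contribution = 49,490 × £65.73 = £3,252,977.70.
Subtracting fixed costs: EBIT = £3,252,977.70 − £1,334,200 = £1,918,777.70.
After interest of £572,600.00, pre-tax earnings = £1,346,177.70.
DCL = total CM / (EBIT − I) = £3,252,977.70 / £1,346,177.70 = 2.4165.
EPS therefore changes by 2.4165 × (-24.9%) = -60.2%.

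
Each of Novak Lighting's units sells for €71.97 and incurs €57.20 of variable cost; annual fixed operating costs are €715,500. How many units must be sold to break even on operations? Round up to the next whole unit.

Contribution margin per unit = €71.97 − €57.20 = €14.77.
Units to break even: €715,500 ÷ €14.77 = 48,442.79, rounded up to 48,443.

48,443 units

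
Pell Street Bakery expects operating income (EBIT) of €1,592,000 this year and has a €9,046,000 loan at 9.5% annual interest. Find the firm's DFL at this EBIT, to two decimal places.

Interest = €859,370.00.
DFL = EBIT ÷ (EBIT − I) = €1,592,000 ÷ (€1,592,000 − €859,370.00) = €1,592,000 ÷ €732,630.00 = 2.1730.

2.17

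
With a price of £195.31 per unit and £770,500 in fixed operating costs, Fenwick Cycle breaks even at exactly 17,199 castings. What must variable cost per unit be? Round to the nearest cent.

At break-even, FC = Q × (P − VC), so P − VC = £770,500 ÷ 17,199 = £44.7991.
Hence VC = price − CM = £195.31 − £44.7991 = £150.51.

£150.51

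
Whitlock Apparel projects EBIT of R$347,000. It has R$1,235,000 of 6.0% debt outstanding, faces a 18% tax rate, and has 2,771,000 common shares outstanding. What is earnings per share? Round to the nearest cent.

R$0.08

Interest = R$74,100.00, so EBT = R$347,000 − R$74,100.00 = R$272,900.00.
Net income = R$272,900.00 × (1 − 0.18) = R$223,778.00.
EPS = R$223,778.00 ÷ 2,771,000 = R$0.08.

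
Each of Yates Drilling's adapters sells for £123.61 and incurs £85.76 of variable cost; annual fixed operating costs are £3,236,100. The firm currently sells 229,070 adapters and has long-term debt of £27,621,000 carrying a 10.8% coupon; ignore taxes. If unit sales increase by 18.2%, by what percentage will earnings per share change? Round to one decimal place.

At 229,070 units, contribution = 229,070 × £37.85 = £8,670,299.50.
Subtracting fixed costs: EBIT = £8,670,299.50 − £3,236,100 = £5,434,199.50.
After interest of £2,983,068.00, pre-tax earnings = £2,451,131.50.
DCL = total CM / (EBIT − I) = £8,670,299.50 / £2,451,131.50 = 3.5373.
EPS therefore changes by 3.5373 × (+18.2%) = +64.4%.

+64.4%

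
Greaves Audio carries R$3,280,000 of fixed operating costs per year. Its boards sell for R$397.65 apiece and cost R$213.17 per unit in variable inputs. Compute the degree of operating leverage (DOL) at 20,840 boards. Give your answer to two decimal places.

6.81

At 20,840 units, contribution = 20,840 × R$184.48 = R$3,844,563.20.
Subtracting fixed costs: EBIT = R$3,844,563.20 − R$3,280,000 = R$564,563.20.
DOL = contribution ÷ EBIT = R$3,844,563.20 ÷ R$564,563.20 = 6.8098.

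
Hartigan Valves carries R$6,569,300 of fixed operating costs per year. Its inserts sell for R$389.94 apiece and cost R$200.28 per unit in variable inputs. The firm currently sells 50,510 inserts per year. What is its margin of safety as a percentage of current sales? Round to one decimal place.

Each unit contributes R$389.94 − R$200.28 = R$189.66. Break-even units = R$6,569,300 ÷ R$189.66 = 34,637.25; break-even revenue = 34,637.25 × R$389.94 = R$13,506,447.55.
Current sales = 50,510 × R$389.94 = R$19,695,869.40.
Margin of safety = (R$19,695,869.40 − R$13,506,447.55) ÷ R$19,695,869.40 = 31.4%.

31.4%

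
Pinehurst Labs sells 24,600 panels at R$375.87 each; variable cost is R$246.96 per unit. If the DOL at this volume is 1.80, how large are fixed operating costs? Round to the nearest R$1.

R$1,409,416

Total contribution margin = 24,600 × R$128.91 = R$3,171,186.00.
Since DOL = CM ÷ EBIT, EBIT = R$3,171,186.00 ÷ 1.80 = R$1,761,770.00.
And FC = contribution − EBIT = R$3,171,186.00 − R$1,761,770.00 = R$1,409,416.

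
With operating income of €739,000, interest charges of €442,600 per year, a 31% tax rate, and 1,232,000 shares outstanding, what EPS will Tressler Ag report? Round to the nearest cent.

Pre-tax income = €739,000 − €442,600.00 = €296,400.00.
Net income = €296,400.00 × (1 − 0.31) = €204,516.00.
Per share: €204,516.00 / 1,232,000 shares = €0.17.

€0.17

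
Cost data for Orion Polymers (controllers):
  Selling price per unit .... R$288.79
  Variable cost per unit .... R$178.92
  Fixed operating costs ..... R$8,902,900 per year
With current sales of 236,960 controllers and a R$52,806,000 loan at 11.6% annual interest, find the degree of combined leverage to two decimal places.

At 236,960 units, contribution = 236,960 × R$109.87 = R$26,034,795.20.
EBIT = R$26,034,795.20 − R$8,902,900 = R$17,131,895.20. Interest = R$6,125,496.00.
DOL = R$26,034,795.20 ÷ R$17,131,895.20 = 1.5197; DFL = R$17,131,895.20 ÷ R$11,006,399.20 = 1.5565.
DCL = DOL × DFL = 1.5197 × 1.5565 = 2.3654.

2.37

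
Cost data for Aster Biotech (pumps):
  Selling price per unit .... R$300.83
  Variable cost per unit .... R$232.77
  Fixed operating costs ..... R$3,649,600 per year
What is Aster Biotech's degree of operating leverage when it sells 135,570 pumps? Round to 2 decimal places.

1.65

Total contribution margin = 135,570 × R$68.06 = R$9,226,894.20.
Subtracting fixed costs: EBIT = R$9,226,894.20 − R$3,649,600 = R$5,577,294.20.
Degree of operating leverage = R$9,226,894.20 / R$5,577,294.20 = 1.6544.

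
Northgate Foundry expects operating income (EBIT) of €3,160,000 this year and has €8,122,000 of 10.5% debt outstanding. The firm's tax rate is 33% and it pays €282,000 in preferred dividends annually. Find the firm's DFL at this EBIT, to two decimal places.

Interest = €852,810.00.
Preferred dividends grossed up pre-tax: €282,000 / (1 − 0.33) = €420,895.52.
DFL = EBIT ÷ [EBIT − I − D_p/(1−t)] = €3,160,000 ÷ [€3,160,000 − €852,810.00 − €420,895.52] = €3,160,000 ÷ €1,886,294.48 = 1.6752.

1.68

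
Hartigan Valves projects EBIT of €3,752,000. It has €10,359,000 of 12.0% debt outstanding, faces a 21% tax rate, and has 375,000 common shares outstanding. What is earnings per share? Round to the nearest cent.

€5.29

Pre-tax income = €3,752,000 − €1,243,080.00 = €2,508,920.00.
After tax at 21%: net income = €2,508,920.00 × 0.79 = €1,982,046.80.
Per share: €1,982,046.80 / 375,000 shares = €5.29.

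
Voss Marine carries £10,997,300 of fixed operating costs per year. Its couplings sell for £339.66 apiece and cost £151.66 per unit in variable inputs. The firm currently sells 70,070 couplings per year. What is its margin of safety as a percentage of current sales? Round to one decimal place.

Contribution margin per unit = £339.66 − £151.66 = £188.00. Break-even units = £10,997,300 ÷ £188.00 = 58,496.28; break-even revenue = 58,496.28 × £339.66 = £19,868,845.31.
Current sales = 70,070 × £339.66 = £23,799,976.20.
Margin of safety = (£23,799,976.20 − £19,868,845.31) ÷ £23,799,976.20 = 16.5%.

16.5%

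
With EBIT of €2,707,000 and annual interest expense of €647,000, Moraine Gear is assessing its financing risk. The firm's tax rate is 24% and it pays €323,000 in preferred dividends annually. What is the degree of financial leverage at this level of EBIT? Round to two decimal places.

Annual interest charges come to €647,000.00.
Pre-tax preferred-dividend burden = €323,000 ÷ (1 − 0.24) = €425,000.00.
DFL = EBIT ÷ [EBIT − I − D_p/(1−t)] = €2,707,000 ÷ [€2,707,000 − €647,000.00 − €425,000.00] = €2,707,000 ÷ €1,635,000.00 = 1.6557.

1.66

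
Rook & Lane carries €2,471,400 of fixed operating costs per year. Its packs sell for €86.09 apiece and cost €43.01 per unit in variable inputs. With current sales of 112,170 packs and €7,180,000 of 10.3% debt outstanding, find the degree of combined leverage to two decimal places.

2.98

At 112,170 units, contribution = 112,170 × €43.08 = €4,832,283.60.
Subtracting fixed costs: EBIT = €4,832,283.60 − €2,471,400 = €2,360,883.60. Interest = €739,540.00.
DOL = €4,832,283.60 ÷ €2,360,883.60 = 2.0468; DFL = €2,360,883.60 ÷ €1,621,343.60 = 1.4561.
DCL = DOL × DFL = 2.0468 × 1.4561 = 2.9803.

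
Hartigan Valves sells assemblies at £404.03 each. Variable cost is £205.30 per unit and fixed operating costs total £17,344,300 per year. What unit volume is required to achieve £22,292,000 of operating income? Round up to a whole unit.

Each unit contributes £404.03 − £205.30 = £198.73.
Required volume = (fixed costs + target profit) ÷ CM = (£17,344,300 + £22,292,000) ÷ £198.73 = 199,447.99, so 199,448 assemblies.

199,448 assemblies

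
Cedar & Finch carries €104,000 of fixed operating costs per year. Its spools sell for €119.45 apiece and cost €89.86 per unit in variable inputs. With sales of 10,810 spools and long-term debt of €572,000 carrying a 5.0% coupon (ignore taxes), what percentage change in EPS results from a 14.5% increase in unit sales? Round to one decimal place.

At 10,810 units, contribution = 10,810 × €29.59 = €319,867.90.
Subtracting fixed costs: EBIT = €319,867.90 − €104,000 = €215,867.90.
After interest of €28,600.00, pre-tax earnings = €187,267.90.
DCL = total CM / (EBIT − I) = €319,867.90 / €187,267.90 = 1.7081.
%ΔEPS = DCL × %ΔSales = 1.7081 × +14.5% = +24.8%.

+24.8%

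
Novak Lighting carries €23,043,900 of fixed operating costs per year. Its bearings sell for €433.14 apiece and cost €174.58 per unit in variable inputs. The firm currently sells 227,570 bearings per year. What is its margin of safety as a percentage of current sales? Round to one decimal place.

60.8%

Unit CM = price − variable cost = €433.14 − €174.58 = €258.56. Break-even units = €23,043,900 ÷ €258.56 = 89,123.99; break-even revenue = 89,123.99 × €433.14 = €38,603,166.95.
Actual sales revenue = 227,570 × €433.14 = €98,569,669.80.
Margin of safety = (€98,569,669.80 − €38,603,166.95) ÷ €98,569,669.80 = 60.8%.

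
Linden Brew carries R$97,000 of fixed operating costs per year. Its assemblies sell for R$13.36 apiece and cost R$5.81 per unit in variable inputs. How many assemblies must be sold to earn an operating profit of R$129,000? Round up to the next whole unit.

Each unit contributes R$13.36 − R$5.81 = R$7.55.
Need Q such that Q × R$7.55 − R$97,000 = R$129,000, i.e. Q = R$226,000 / R$7.55 = 29,933.77 → 29,934.

29,934 assemblies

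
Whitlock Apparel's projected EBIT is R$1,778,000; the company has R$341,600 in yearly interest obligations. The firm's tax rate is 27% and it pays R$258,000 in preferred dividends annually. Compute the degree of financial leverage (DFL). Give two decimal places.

Interest = R$341,600.00.
Preferred dividends grossed up pre-tax: R$258,000 / (1 − 0.27) = R$353,424.66.
DFL = EBIT ÷ [EBIT − I − D_p/(1−t)] = R$1,778,000 ÷ [R$1,778,000 − R$341,600.00 − R$353,424.66] = R$1,778,000 ÷ R$1,082,975.34 = 1.6418.

1.64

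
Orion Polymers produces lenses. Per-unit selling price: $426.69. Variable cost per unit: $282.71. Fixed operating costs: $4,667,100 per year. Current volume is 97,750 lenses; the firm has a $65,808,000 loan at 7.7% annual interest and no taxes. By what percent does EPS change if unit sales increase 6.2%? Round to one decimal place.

At 97,750 units, contribution = 97,750 × $143.98 = $14,074,045.00.
Subtracting fixed costs: EBIT = $14,074,045.00 − $4,667,100 = $9,406,945.00.
After interest of $5,067,216.00, pre-tax earnings = $4,339,729.00.
DCL = total CM / (EBIT − I) = $14,074,045.00 / $4,339,729.00 = 3.2431.
EPS therefore changes by 3.2431 × (+6.2%) = +20.1%.

+20.1%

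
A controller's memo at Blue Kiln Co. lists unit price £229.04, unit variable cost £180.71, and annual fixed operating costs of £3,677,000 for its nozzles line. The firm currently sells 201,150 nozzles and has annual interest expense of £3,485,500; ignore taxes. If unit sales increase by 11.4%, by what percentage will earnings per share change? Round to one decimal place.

+43.3%

Contribution at this volume is 201,150 × £48.33 = £9,721,579.50.
EBIT = £9,721,579.50 − £3,677,000 = £6,044,579.50.
After interest of £3,485,500.00, pre-tax earnings = £2,559,079.50.
DCL = total CM / (EBIT − I) = £9,721,579.50 / £2,559,079.50 = 3.7989.
%ΔEPS = DCL × %ΔSales = 3.7989 × +11.4% = +43.3%.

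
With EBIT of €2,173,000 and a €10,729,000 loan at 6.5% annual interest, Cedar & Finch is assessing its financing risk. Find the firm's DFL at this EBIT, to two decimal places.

Annual interest charges come to €697,385.00.
DFL = EBIT ÷ (EBIT − I) = €2,173,000 ÷ (€2,173,000 − €697,385.00) = €2,173,000 ÷ €1,475,615.00 = 1.4726.

1.47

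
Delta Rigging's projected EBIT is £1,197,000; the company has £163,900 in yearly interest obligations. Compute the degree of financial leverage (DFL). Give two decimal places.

Annual interest charges come to £163,900.00.
Degree of financial leverage = EBIT / (EBIT − interest) = £1,197,000 / £1,033,100.00 = 1.1586.

1.16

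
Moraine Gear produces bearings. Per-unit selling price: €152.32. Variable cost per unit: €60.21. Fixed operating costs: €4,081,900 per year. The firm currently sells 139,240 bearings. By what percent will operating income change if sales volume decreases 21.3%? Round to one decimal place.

Total contribution margin = 139,240 × €92.11 = €12,825,396.40.
Subtracting fixed costs: EBIT = €12,825,396.40 − €4,081,900 = €8,743,496.40.
DOL = contribution ÷ EBIT = €12,825,396.40 ÷ €8,743,496.40 = 1.4668.
Operating income changes by 1.4668 × -21.3% = -31.2%.

-31.2%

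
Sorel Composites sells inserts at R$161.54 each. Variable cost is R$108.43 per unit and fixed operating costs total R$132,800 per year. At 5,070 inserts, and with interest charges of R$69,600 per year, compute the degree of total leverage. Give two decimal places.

Total contribution margin = 5,070 × R$53.11 = R$269,267.70.
Operating income = contribution − fixed costs = R$269,267.70 − R$132,800 = R$136,467.70. Interest = R$69,600.00.
DOL = R$269,267.70 ÷ R$136,467.70 = 1.9731; DFL = R$136,467.70 ÷ R$66,867.70 = 2.0409.
Combined leverage = 1.9731 × 2.0409 = 4.0269.

4.03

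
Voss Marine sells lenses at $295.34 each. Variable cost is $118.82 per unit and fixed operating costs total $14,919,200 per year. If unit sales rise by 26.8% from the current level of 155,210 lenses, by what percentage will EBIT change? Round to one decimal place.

Contribution at this volume is 155,210 × $176.52 = $27,397,669.20.
Subtracting fixed costs: EBIT = $27,397,669.20 − $14,919,200 = $12,478,469.20.
Degree of operating leverage = $27,397,669.20 / $12,478,469.20 = 2.1956.
%ΔEBIT = DOL × %ΔSales = 2.1956 × +26.8% = +58.8%.

+58.8%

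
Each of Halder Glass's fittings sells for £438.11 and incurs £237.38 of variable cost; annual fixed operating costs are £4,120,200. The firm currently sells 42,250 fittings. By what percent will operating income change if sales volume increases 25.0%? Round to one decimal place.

Contribution at this volume is 42,250 × £200.73 = £8,480,842.50.
Operating income = contribution − fixed costs = £8,480,842.50 − £4,120,200 = £4,360,642.50.
DOL = contribution ÷ EBIT = £8,480,842.50 ÷ £4,360,642.50 = 1.9449.
%ΔEBIT = DOL × %ΔSales = 1.9449 × +25.0% = +48.6%.

+48.6%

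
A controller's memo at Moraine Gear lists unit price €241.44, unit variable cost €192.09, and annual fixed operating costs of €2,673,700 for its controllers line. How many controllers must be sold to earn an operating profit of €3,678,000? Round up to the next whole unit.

Unit CM = price − variable cost = €241.44 − €192.09 = €49.35.
Required volume = (fixed costs + target profit) ÷ CM = (€2,673,700 + €3,678,000) ÷ €49.35 = 128,707.19, so 128,708 controllers.

128,708 controllers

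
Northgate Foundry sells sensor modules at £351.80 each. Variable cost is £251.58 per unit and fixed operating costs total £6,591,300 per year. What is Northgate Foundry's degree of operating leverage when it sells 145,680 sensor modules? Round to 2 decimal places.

Contribution at this volume is 145,680 × £100.22 = £14,600,049.60.
EBIT = £14,600,049.60 − £6,591,300 = £8,008,749.60.
DOL = contribution ÷ EBIT = £14,600,049.60 ÷ £8,008,749.60 = 1.8230.

1.82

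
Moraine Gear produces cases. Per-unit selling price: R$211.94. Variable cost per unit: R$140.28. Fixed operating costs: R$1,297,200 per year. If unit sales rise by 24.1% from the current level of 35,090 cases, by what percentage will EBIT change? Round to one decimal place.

+49.8%

At 35,090 units, contribution = 35,090 × R$71.66 = R$2,514,549.40.
Operating income = contribution − fixed costs = R$2,514,549.40 − R$1,297,200 = R$1,217,349.40.
DOL = contribution ÷ EBIT = R$2,514,549.40 ÷ R$1,217,349.40 = 2.0656.
%ΔEBIT = DOL × %ΔSales = 2.0656 × +24.1% = +49.8%.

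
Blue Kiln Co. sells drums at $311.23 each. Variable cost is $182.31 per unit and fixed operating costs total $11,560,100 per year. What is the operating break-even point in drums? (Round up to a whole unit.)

89,669 drums

Each unit contributes $311.23 − $182.31 = $128.92.
Break-even volume = fixed costs ÷ CM per unit = $11,560,100 ÷ $128.92 = 89,668.79, so 89,669 drums.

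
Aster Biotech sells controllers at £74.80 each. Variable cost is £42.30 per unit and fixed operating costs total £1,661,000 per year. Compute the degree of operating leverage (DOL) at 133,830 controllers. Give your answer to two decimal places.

Total contribution margin = 133,830 × £32.50 = £4,349,475.00.
EBIT = £4,349,475.00 − £1,661,000 = £2,688,475.00.
DOL = contribution ÷ EBIT = £4,349,475.00 ÷ £2,688,475.00 = 1.6178.

1.62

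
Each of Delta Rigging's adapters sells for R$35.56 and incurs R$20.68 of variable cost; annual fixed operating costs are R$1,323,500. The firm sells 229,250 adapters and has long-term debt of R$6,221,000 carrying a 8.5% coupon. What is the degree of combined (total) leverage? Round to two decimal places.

2.19

At 229,250 units, contribution = 229,250 × R$14.88 = R$3,411,240.00.
Subtracting fixed costs: EBIT = R$3,411,240.00 − R$1,323,500 = R$2,087,740.00. Interest = R$528,785.00, so EBIT − I = R$1,558,955.00.
DCL = contribution ÷ (EBIT − I) = R$3,411,240.00 ÷ R$1,558,955.00 = 2.1882.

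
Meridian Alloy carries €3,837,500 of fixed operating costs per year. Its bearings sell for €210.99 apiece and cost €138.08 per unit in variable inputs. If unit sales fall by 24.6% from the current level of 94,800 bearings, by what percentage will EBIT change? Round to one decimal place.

Total contribution margin = 94,800 × €72.91 = €6,911,868.00.
Subtracting fixed costs: EBIT = €6,911,868.00 − €3,837,500 = €3,074,368.00.
So DOL = total CM / EBIT = €6,911,868.00 / €3,074,368.00 = 2.2482.
Operating income changes by 2.2482 × -24.6% = -55.3%.

-55.3%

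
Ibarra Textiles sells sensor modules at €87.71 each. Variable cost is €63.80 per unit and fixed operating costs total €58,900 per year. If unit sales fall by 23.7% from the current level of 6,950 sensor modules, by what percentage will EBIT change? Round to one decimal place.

-36.7%

At 6,950 units, contribution = 6,950 × €23.91 = €166,174.50.
Operating income = contribution − fixed costs = €166,174.50 − €58,900 = €107,274.50.
DOL = contribution ÷ EBIT = €166,174.50 ÷ €107,274.50 = 1.5491.
%ΔEBIT = DOL × %ΔSales = 1.5491 × -23.7% = -36.7%.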